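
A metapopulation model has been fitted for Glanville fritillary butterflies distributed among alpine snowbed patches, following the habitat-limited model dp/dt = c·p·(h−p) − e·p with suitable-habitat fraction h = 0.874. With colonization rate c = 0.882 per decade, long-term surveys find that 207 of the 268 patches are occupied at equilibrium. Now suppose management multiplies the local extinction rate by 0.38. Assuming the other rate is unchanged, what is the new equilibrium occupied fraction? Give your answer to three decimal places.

Observed p* = 207/268 = 0.77239.
Balance c(h−p*) = e gives e = 0.882×(0.874 − 0.77239) = 0.08962.
New p* = 0.874 − e/c = 0.874 − 0.03406/0.88200 = 0.83538.

0.835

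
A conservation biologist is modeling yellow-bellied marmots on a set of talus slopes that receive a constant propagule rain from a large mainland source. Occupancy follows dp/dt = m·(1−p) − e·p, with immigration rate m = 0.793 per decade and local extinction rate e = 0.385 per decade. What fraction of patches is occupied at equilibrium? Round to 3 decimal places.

Setting dp/dt = 0: m − m·p* = e·p*, so m = (m+e)·p*.
p* = m/(m+e) = 0.793/(0.793+0.385) = 0.793/1.1780 = 0.6732.

0.673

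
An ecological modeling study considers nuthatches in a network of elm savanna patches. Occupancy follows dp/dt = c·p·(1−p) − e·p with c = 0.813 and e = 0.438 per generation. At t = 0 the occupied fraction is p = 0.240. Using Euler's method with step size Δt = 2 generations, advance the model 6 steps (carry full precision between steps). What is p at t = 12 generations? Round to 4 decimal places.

0.4608

Update rule: p ← p + [c·p·(1−p) − e·p]·Δt with Δt = 2.
p: 0.24000 → 0.32634  (Δp = +0.08634)
p: 0.32634 → 0.39793  (Δp = +0.07159)
p: 0.39793 → 0.43890  (Δp = +0.04097)
p: 0.43890 → 0.45485  (Δp = +0.01595)
p: 0.45485 → 0.45959  (Δp = +0.00473)
p: 0.45959 → 0.46083  (Δp = +0.00125)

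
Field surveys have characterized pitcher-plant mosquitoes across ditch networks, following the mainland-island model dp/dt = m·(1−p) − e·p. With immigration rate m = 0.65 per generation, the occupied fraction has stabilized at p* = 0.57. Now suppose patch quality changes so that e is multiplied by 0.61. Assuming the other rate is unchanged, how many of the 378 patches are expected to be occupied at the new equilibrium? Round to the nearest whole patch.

259

Balance m(1−p*) = e·p* gives e = m(1−p*)/p* = 0.65×0.43000/0.57000 = 0.49035.
New p* = m/(m+e) = 0.65000/(0.65000+0.29911) = 0.68485.
Expected occupied = 378 × 0.68485 = 258.87 ≈ 259.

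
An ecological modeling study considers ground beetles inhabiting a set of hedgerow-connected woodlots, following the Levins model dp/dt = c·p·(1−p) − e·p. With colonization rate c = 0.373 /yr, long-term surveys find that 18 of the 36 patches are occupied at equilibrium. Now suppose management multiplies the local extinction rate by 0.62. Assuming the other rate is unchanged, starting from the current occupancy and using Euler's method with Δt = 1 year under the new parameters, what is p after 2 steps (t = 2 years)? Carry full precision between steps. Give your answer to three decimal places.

Observed p* = 18/36 = 0.50000.
Balance c(1−p*) = e gives e = 0.373×(1 − 0.50000) = 0.18650.
Starting from p₀ = 0.50000; update p ← p + (dp/dt)·Δt with the new parameters.
t = 1: p = 0.50000 + (+0.03544) = 0.53543
t = 2: p = 0.53543 + (+0.03087) = 0.56630

0.566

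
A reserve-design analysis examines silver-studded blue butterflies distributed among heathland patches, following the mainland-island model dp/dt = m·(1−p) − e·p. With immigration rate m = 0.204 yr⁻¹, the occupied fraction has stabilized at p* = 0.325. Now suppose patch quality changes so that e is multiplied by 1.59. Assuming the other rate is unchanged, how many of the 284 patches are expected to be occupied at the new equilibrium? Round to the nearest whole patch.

66

Balance m(1−p*) = e·p* gives e = m(1−p*)/p* = 0.204×0.67500/0.32500 = 0.42369.
New p* = m/(m+e) = 0.20400/(0.20400+0.67367) = 0.23243.
Expected occupied = 284 × 0.23243 = 66.01 ≈ 66.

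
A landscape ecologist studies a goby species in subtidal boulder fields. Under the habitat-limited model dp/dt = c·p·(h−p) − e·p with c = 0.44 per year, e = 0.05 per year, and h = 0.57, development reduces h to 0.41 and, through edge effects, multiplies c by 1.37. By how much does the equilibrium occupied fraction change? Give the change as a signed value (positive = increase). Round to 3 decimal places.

-0.129

Before: p* = h − e/c = 0.57 − 0.05/0.44 = 0.57 − 0.1136 = 0.4564.
After: c = 0.6028, e = 0.05, h = 0.41; p* = 0.41 − 0.05/0.6028 = 0.3271.
Δp* = 0.3271 − 0.4564 = -0.1293.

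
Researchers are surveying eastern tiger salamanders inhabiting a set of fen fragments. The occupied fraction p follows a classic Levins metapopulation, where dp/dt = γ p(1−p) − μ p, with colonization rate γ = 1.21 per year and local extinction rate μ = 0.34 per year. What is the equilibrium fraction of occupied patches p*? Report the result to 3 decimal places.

Setting dp/dt = 0 and dividing through by p* gives γ·(1−p*) = μ.
So p* = 1 − μ/γ = 1 − 0.34/1.21 = 1 − 0.2810 = 0.7190.

0.719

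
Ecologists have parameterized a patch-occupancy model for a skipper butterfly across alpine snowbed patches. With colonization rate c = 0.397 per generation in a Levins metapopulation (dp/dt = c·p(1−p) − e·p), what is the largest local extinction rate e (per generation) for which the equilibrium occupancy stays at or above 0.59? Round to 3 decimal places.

0.163

1 − e/c ≥ 0.59 ⇒ e ≤ c(1 − 0.59) = 0.397 × 0.4100.
e_max = 0.1628.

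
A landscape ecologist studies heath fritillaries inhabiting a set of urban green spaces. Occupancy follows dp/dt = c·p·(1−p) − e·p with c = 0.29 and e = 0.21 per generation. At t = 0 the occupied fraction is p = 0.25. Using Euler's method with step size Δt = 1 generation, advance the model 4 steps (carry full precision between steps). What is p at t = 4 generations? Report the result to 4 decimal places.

0.2568

Update rule: p ← p + [c·p·(1−p) − e·p]·Δt with Δt = 1.
  1  |  dp/dt·Δt = +0.001875  |  p_1 = 0.251875
  2  |  dp/dt·Δt = +0.001752  |  p_2 = 0.253627
  3  |  dp/dt·Δt = +0.001635  |  p_3 = 0.255263
  4  |  dp/dt·Δt = +0.001525  |  p_4 = 0.256787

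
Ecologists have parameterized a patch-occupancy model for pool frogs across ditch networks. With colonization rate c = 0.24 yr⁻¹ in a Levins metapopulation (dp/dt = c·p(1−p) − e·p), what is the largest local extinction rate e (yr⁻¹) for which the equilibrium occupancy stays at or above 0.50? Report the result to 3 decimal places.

0.120

1 − e/c ≥ 0.50 ⇒ e ≤ c(1 − 0.50) = 0.24 × 0.5000.
e_max = 0.1200.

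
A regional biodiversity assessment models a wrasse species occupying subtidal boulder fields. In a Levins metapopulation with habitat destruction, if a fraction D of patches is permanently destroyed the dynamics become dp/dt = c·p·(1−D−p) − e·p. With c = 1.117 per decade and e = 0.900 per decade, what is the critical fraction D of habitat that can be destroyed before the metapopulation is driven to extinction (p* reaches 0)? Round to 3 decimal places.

0.194

The nontrivial equilibrium is p* = (1−D) − e/c; extinction occurs when this hits zero.
So D_crit = 1 − e/c = 1 − 0.900/1.117 = 1 − 0.8057 = 0.1943.
This equals the undisturbed p*, a classic result of Lande's extension.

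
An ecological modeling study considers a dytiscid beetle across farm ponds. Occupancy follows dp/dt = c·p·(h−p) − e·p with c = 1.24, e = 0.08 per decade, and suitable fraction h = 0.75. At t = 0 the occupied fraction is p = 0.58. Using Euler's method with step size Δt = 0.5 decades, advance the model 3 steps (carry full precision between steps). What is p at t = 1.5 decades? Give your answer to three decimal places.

0.660

Update rule: p ← p + [c·p·(h−p) − e·p]·Δt with Δt = 0.5.
t = 0.5: p = 0.58000 + (+0.03793) = 0.61793
t = 1: p = 0.61793 + (+0.02588) = 0.64381
t = 1.5: p = 0.64381 + (+0.01663) = 0.66045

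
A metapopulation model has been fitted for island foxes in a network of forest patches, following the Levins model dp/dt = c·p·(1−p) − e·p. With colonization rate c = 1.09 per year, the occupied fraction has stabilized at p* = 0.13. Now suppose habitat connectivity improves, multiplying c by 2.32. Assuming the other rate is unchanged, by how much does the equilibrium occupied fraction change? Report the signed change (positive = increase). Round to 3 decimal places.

0.495

Balance c(1−p*) = e gives e = 1.09×(1 − 0.13000) = 0.94830.
New p* = 1 − e/c = 1 − 0.94830/2.52880 = 0.62500.
Δp* = 0.62500 − 0.13000 = +0.49500.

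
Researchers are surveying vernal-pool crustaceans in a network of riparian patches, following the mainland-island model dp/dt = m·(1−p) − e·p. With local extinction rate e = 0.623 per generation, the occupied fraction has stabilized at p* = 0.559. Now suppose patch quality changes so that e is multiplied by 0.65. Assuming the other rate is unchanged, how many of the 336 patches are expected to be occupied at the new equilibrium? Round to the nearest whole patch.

222

Balance m(1−p*) = e·p* gives m = e·p*/(1−p*) = 0.623×0.55900/0.44100 = 0.78970.
New p* = m/(m+e) = 0.78970/(0.78970+0.40495) = 0.66103.
Expected occupied = 336 × 0.66103 = 222.11 ≈ 222.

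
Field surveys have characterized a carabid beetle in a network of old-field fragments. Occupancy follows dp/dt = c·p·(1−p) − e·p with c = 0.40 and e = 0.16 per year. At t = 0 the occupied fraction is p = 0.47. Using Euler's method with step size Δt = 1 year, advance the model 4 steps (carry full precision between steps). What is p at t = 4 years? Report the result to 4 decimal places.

0.5471

Update rule: p ← p + [c·p·(1−p) − e·p]·Δt with Δt = 1.
  1  |  dp/dt·Δt = +0.024440  |  p_1 = 0.494440
  2  |  dp/dt·Δt = +0.020877  |  p_2 = 0.515317
  3  |  dp/dt·Δt = +0.017455  |  p_3 = 0.532773
  4  |  dp/dt·Δt = +0.014327  |  p_4 = 0.547099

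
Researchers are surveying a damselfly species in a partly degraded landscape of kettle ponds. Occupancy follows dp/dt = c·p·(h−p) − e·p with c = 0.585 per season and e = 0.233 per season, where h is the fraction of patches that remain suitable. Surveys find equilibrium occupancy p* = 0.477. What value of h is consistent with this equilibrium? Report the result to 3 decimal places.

0.875

At equilibrium c(h−p*) = e, so h = p* + e/c.
h = 0.477 + 0.233/0.585 = 0.477 + 0.3983 = 0.8753.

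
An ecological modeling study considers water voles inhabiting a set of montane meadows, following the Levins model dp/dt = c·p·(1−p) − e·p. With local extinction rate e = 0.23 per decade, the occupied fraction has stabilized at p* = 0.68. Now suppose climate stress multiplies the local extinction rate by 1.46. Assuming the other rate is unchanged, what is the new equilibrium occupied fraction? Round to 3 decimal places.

Balance c(1−p*) = e gives c = e/(1 − 0.68000) = 0.23/0.32000 = 0.71875.
New p* = 1 − e/c = 1 − 0.33580/0.71875 = 0.53280.

0.533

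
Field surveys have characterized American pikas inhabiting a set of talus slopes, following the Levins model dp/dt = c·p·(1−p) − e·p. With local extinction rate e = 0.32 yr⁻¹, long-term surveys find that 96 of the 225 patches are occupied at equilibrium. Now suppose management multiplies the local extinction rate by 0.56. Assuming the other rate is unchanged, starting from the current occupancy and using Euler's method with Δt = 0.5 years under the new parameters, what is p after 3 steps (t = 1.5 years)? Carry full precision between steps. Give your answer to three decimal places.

Observed p* = 96/225 = 0.42667.
Balance c(1−p*) = e gives c = e/(1 − 0.42667) = 0.32/0.57333 = 0.55814.
Starting from p₀ = 0.42667; update p ← p + (dp/dt)·Δt with the new parameters.
p: 0.42667 → 0.45670  (Δp = +0.03004)
p: 0.45670 → 0.48503  (Δp = +0.02832)
p: 0.48503 → 0.51127  (Δp = +0.02625)

0.511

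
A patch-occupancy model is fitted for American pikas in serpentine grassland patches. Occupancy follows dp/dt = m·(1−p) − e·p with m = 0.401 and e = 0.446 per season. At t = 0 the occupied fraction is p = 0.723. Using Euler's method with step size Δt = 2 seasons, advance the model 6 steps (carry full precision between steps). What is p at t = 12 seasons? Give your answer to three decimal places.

0.501

Update rule: p ← p + [m·(1−p) − e·p]·Δt with Δt = 2.
t = 2: p = 0.72300 + (-0.42276) = 0.30024
t = 4: p = 0.30024 + (+0.29340) = 0.59363
t = 6: p = 0.59363 + (-0.20362) = 0.39002
t = 8: p = 0.39002 + (+0.14131) = 0.53133
t = 10: p = 0.53133 + (-0.09807) = 0.43326
t = 12: p = 0.43326 + (+0.06806) = 0.50132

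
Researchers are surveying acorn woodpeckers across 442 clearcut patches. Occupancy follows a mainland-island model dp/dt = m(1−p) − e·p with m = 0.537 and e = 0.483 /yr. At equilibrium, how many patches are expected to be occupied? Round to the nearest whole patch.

p* = m/(m+e) = 0.537/1.0200 = 0.5265.
Expected occupied patches = N × p* = 442 × 0.5265 = 232.70 ≈ 233.

233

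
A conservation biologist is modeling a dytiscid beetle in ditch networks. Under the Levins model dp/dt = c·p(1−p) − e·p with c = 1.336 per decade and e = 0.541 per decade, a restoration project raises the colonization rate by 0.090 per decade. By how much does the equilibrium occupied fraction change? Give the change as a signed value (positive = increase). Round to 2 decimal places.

Before: p* = 1 − 0.541/1.336 = 0.5951.
After the change, c = 1.426, e = 0.541, so p* = 1 − 0.541/1.426 = 0.6206.
Δp* = 0.6206 − 0.5951 = +0.0256.

0.03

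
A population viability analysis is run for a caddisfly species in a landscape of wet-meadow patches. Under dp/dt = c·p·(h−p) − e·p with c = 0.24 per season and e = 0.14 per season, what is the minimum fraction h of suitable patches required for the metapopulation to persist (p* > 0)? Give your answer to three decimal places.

0.583

p* = h − e/c is positive only when h > e/c.
h_min = e/c = 0.14/0.24 = 0.5833.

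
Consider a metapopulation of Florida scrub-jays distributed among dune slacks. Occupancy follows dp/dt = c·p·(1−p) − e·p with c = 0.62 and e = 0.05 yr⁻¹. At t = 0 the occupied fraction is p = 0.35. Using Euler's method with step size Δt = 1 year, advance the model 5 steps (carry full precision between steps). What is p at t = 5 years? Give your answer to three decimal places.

Update rule: p ← p + [c·p·(1−p) − e·p]·Δt with Δt = 1.
step 1: Δp = +0.12355, p = 0.47355
step 2: Δp = +0.13089, p = 0.60444
step 3: Δp = +0.11802, p = 0.72245
step 4: Δp = +0.08820, p = 0.81065
step 5: Δp = +0.05464, p = 0.86529

0.865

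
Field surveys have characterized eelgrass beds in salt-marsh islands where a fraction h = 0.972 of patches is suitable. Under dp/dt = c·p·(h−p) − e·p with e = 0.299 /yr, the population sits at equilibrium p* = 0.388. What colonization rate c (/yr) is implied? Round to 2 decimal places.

0.51

At equilibrium c(h−p*) = e, so c = e/(h−p*).
c = 0.299/(0.972 − 0.388) = 0.299/0.5840 = 0.5120.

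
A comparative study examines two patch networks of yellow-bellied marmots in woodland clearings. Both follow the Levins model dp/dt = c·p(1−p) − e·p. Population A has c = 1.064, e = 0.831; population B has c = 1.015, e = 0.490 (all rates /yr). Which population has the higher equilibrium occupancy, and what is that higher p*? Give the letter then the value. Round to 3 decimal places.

B, 0.517

A: p*_A = 1 − 0.831/1.064 = 0.2190.
B: p*_B = 1 − 0.490/1.015 = 0.5172.
B is higher at 0.5172.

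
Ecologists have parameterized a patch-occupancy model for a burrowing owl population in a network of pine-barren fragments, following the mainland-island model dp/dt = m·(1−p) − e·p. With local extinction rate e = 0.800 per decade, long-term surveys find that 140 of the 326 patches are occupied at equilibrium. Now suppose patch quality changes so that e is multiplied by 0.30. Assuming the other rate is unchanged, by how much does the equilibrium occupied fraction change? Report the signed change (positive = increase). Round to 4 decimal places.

0.2856

Observed p* = 140/326 = 0.42945.
Balance m(1−p*) = e·p* gives m = e·p*/(1−p*) = 0.800×0.42945/0.57055 = 0.60216.
New p* = m/(m+e) = 0.60216/(0.60216+0.24000) = 0.71502.
Δp* = 0.71502 − 0.42945 = +0.28557.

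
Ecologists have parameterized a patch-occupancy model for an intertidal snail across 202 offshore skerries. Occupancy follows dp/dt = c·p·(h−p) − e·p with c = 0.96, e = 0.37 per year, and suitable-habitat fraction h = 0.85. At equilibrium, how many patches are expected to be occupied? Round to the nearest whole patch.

p* = h − e/c = 0.85 − 0.3854 = 0.4646.
Expected occupied patches = N × p* = 202 × 0.4646 = 93.85 ≈ 94.

94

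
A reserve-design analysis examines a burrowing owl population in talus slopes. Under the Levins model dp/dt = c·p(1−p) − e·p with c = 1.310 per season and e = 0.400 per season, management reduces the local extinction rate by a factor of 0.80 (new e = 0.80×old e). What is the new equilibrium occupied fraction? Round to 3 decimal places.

0.756

Before: p* = 1 − 0.400/1.310 = 0.6947.
After the change, c = 1.31, e = 0.32, so p* = 1 − 0.32/1.31 = 0.7557.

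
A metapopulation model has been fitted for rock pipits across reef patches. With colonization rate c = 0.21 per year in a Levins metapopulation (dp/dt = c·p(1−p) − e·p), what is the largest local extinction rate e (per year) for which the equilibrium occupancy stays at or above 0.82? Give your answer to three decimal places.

0.038

1 − e/c ≥ 0.82 ⇒ e ≤ c(1 − 0.82) = 0.21 × 0.1800.
e_max = 0.0378.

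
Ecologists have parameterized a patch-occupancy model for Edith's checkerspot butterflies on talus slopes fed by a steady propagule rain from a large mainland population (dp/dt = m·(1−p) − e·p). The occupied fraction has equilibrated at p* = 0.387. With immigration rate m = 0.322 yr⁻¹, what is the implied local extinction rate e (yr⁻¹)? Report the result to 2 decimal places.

At equilibrium m(1−p*) = e·p*, so e = m(1−p*)/p*.
e = 0.322 × 0.6130 / 0.387 = 0.5100.

0.51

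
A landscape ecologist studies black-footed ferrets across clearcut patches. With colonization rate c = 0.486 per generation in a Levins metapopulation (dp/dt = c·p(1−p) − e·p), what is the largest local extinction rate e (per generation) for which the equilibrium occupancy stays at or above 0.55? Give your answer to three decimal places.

1 − e/c ≥ 0.55 ⇒ e ≤ c(1 − 0.55) = 0.486 × 0.4500.
e_max = 0.2187.

0.219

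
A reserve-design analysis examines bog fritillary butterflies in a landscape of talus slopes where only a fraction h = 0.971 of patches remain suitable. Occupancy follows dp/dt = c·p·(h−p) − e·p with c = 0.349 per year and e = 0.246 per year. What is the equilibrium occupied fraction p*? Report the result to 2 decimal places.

Setting dp/dt = 0 and dividing by p* gives c·(h−p*) = e.
So p* = h − e/c = 0.971 − 0.246/0.349 = 0.971 − 0.7049 = 0.2661.

0.27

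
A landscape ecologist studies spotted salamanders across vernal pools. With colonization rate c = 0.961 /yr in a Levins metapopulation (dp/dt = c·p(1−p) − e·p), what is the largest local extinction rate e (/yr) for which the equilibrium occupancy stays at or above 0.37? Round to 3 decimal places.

0.605

1 − e/c ≥ 0.37 ⇒ e ≤ c(1 − 0.37) = 0.961 × 0.6300.
e_max = 0.6054.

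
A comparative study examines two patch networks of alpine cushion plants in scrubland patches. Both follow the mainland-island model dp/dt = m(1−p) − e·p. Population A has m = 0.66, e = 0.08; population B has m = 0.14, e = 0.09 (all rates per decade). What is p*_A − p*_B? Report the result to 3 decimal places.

0.283

A: p*_A = m/(m+e) = 0.66/0.7400 = 0.8919.
B: p*_B = 0.14/0.2300 = 0.6087.
p*_A − p*_B = 0.8919 − 0.6087 = 0.2832.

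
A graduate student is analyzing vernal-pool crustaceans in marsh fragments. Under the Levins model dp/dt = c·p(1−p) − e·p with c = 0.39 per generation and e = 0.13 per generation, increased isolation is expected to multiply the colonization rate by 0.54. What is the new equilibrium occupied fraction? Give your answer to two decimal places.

0.38

Before: p* = 1 − 0.13/0.39 = 0.6667.
After the change, c = 0.2106, e = 0.13, so p* = 1 − 0.13/0.2106 = 0.3827.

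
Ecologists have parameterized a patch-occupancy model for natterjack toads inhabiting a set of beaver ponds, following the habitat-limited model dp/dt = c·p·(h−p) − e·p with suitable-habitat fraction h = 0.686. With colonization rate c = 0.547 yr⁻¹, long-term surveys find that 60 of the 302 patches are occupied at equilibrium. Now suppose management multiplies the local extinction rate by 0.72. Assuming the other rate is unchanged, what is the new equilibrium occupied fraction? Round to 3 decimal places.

Observed p* = 60/302 = 0.19868.
Balance c(h−p*) = e gives e = 0.547×(0.686 − 0.19868) = 0.26656.
New p* = 0.686 − e/c = 0.686 − 0.19192/0.54700 = 0.33514.

0.335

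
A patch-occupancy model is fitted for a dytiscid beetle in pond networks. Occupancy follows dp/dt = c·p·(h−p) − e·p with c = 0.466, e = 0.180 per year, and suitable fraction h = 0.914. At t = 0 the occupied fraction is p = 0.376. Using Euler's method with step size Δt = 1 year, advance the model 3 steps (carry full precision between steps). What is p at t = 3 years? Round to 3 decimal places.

Update rule: p ← p + [c·p·(h−p) − e·p]·Δt with Δt = 1.
step 1: Δp = +0.02659, p = 0.40259
step 2: Δp = +0.02348, p = 0.42606
step 3: Δp = +0.02019, p = 0.44625

0.446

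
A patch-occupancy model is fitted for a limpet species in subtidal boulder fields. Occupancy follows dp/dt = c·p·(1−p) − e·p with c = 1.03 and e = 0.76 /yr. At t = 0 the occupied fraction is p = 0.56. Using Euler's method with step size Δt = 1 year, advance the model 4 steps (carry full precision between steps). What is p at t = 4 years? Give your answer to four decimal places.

Update rule: p ← p + [c·p·(1−p) − e·p]·Δt with Δt = 1.
step 1: Δp = -0.17181, p = 0.38819
step 2: Δp = -0.05040, p = 0.33779
step 3: Δp = -0.02632, p = 0.31147
step 4: Δp = -0.01583, p = 0.29564

0.2956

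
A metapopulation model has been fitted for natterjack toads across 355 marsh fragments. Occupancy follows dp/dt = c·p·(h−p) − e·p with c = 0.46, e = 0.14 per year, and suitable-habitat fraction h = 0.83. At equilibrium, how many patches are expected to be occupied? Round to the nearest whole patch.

187

p* = h − e/c = 0.83 − 0.3043 = 0.5257.
Expected occupied patches = N × p* = 355 × 0.5257 = 186.61 ≈ 187.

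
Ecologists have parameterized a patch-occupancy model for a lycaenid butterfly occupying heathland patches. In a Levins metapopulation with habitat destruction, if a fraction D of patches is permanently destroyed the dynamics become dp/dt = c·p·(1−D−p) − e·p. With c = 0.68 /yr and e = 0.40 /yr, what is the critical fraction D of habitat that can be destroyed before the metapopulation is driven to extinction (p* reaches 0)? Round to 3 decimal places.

0.412

The nontrivial equilibrium is p* = (1−D) − e/c; extinction occurs when this hits zero.
So D_crit = 1 − e/c = 1 − 0.40/0.68 = 1 − 0.5882 = 0.4118.
This equals the undisturbed p*, a classic result of Lande's extension.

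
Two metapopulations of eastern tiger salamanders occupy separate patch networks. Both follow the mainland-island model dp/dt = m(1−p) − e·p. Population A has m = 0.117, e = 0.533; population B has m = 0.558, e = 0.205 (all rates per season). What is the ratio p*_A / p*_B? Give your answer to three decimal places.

0.246

A: p*_A = m/(m+e) = 0.117/0.6500 = 0.1800.
B: p*_B = 0.558/0.7630 = 0.7313.
p*_A / p*_B = 0.1800/0.7313 = 0.2461.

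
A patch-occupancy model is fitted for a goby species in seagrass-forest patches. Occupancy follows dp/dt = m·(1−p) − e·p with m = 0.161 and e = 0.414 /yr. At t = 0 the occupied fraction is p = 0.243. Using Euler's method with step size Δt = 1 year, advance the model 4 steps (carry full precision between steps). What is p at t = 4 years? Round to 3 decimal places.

Update rule: p ← p + [m·(1−p) − e·p]·Δt with Δt = 1.
step 1: Δp = +0.02128, p = 0.26427
step 2: Δp = +0.00904, p = 0.27332
step 3: Δp = +0.00384, p = 0.27716
step 4: Δp = +0.00163, p = 0.27879

0.279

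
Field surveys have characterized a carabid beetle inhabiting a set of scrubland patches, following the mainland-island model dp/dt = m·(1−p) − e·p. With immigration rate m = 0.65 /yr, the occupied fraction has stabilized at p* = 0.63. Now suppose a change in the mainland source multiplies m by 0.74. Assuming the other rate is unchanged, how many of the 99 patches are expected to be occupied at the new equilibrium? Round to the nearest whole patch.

55

Balance m(1−p*) = e·p* gives e = m(1−p*)/p* = 0.65×0.37000/0.63000 = 0.38175.
New p* = m/(m+e) = 0.48100/(0.48100+0.38175) = 0.55752.
Expected occupied = 99 × 0.55752 = 55.19 ≈ 55.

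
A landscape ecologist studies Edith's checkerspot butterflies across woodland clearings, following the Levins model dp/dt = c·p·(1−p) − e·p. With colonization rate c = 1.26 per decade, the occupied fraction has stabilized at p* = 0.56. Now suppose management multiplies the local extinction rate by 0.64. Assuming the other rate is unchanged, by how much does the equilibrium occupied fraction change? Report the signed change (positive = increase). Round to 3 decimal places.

0.158

Balance c(1−p*) = e gives e = 1.26×(1 − 0.56000) = 0.55440.
New p* = 1 − e/c = 1 − 0.35482/1.26000 = 0.71840.
Δp* = 0.71840 − 0.56000 = +0.15840.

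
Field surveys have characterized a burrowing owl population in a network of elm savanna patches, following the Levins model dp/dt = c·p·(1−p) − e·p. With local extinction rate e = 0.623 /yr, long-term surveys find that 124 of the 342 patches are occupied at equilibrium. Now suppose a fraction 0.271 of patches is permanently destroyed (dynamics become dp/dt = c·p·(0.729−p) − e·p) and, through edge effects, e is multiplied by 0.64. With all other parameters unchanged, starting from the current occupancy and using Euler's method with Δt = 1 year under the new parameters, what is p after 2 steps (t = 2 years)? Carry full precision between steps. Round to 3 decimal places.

0.339

Observed p* = 124/342 = 0.36257.
Balance c(1−p*) = e gives c = e/(1 − 0.36257) = 0.623/0.63743 = 0.97737.
Starting from p₀ = 0.36257; update p ← p + (dp/dt)·Δt with the new parameters.
t = 1: p = 0.36257 + (-0.01472) = 0.34786
t = 2: p = 0.34786 + (-0.00912) = 0.33874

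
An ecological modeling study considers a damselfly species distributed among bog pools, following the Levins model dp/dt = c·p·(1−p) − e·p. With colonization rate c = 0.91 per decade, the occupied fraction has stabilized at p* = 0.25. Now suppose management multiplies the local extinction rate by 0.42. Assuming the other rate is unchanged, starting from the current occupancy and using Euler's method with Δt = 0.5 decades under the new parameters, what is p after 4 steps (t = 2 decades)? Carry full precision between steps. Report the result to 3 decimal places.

Balance c(1−p*) = e gives e = 0.91×(1 − 0.25000) = 0.68250.
Starting from p₀ = 0.25000; update p ← p + (dp/dt)·Δt with the new parameters.
p: 0.25000 → 0.29948  (Δp = +0.04948)
p: 0.29948 → 0.35201  (Δp = +0.05253)
p: 0.35201 → 0.40535  (Δp = +0.05333)
p: 0.40535 → 0.45692  (Δp = +0.05158)

0.457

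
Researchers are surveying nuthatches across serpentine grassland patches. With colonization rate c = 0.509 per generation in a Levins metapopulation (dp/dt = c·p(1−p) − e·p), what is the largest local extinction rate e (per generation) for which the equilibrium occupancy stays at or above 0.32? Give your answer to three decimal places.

1 − e/c ≥ 0.32 ⇒ e ≤ c(1 − 0.32) = 0.509 × 0.6800.
e_max = 0.3461.

0.346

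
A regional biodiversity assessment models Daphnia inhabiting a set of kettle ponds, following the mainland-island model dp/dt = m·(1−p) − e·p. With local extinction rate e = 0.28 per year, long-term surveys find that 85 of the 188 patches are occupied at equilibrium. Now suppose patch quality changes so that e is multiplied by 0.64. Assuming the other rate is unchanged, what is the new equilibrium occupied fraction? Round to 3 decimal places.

Observed p* = 85/188 = 0.45213.
Balance m(1−p*) = e·p* gives m = e·p*/(1−p*) = 0.28×0.45213/0.54787 = 0.23107.
New p* = m/(m+e) = 0.23107/(0.23107+0.17920) = 0.56321.

0.563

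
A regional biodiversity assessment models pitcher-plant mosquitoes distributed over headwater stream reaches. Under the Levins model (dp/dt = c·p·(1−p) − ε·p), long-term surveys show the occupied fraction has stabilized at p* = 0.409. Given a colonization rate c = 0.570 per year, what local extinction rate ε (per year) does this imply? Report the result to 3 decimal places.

At equilibrium c(1−p*) = ε.
ε = 0.570 × (1 − 0.409) = 0.570 × 0.5910 = 0.3369.

0.337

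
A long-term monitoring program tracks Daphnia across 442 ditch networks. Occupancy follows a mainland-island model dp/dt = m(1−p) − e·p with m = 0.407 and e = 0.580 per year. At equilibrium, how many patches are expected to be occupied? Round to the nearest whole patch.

p* = m/(m+e) = 0.407/0.9870 = 0.4124.
Expected occupied patches = N × p* = 442 × 0.4124 = 182.26 ≈ 182.

182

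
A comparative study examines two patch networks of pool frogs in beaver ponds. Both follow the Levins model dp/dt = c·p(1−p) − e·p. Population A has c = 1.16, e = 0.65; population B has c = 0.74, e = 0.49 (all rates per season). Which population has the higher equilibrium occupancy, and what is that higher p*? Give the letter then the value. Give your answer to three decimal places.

A: p*_A = 1 − 0.65/1.16 = 0.4397.
B: p*_B = 1 − 0.49/0.74 = 0.3378.
A is higher at 0.4397.

A, 0.440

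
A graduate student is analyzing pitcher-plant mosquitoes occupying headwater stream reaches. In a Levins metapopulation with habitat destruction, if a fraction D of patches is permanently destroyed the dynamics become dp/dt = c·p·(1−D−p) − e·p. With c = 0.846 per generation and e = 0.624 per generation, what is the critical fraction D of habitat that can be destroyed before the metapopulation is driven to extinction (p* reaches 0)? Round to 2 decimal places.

0.26

The nontrivial equilibrium is p* = (1−D) − e/c; extinction occurs when this hits zero.
So D_crit = 1 − e/c = 1 − 0.624/0.846 = 1 − 0.7376 = 0.2624.
This equals the undisturbed p*, a classic result of Lande's extension.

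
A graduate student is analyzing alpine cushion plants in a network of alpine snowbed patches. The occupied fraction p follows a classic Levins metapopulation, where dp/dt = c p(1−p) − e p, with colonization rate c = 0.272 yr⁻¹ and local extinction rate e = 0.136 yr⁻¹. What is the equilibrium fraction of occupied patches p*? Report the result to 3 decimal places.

0.500

Setting dp/dt = 0 and dividing through by p* gives c·(1−p*) = e.
So p* = 1 − e/c = 1 − 0.136/0.272 = 1 − 0.5000 = 0.5000.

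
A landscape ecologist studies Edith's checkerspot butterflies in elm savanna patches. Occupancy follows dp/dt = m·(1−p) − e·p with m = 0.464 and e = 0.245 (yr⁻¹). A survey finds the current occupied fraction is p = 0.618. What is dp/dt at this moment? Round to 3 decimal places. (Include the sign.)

Colonization term: m·(1−p) = 0.464×0.3820 = 0.17725.
Extinction term: e·p = 0.15141.
dp/dt = 0.17725 − 0.15141 = 0.02584.

0.026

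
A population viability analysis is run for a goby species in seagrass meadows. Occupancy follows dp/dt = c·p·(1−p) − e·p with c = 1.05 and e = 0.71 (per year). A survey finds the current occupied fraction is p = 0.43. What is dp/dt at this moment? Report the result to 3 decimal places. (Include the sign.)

-0.048

Colonization term: c·p·(1−p) = 1.05×0.43×0.5700 = 0.25736.
Extinction term: e·p = 0.30530.
dp/dt = 0.25736 − 0.30530 = -0.04794.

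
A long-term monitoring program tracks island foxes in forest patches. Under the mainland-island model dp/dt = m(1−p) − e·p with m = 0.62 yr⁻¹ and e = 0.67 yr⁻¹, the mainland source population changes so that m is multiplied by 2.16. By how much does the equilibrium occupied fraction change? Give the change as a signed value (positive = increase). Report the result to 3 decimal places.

0.186

Before: p* = 0.62/(0.62+0.67) = 0.4806.
After: m = 1.3392, e = 0.67; p* = 1.3392/2.0092 = 0.6665.
Δp* = 0.6665 − 0.4806 = +0.1859.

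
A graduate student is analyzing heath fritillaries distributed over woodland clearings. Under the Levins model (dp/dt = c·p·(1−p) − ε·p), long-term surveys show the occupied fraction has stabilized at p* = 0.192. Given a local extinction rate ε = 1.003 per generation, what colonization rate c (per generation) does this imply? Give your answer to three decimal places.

At equilibrium c(1−p*) = ε, so c = ε/(1−p*).
c = 1.003/(1 − 0.192) = 1.003/0.8080 = 1.2413.

1.241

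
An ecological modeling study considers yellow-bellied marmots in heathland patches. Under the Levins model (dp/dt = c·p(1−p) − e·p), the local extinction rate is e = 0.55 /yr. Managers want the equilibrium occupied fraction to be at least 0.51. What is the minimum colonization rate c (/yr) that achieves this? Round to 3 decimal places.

1.122

p* = 1 − e/c ≥ 0.51 requires e/c ≤ 0.4900, i.e. c ≥ e/0.4900.
c_min = 0.55/0.4900 = 1.1224.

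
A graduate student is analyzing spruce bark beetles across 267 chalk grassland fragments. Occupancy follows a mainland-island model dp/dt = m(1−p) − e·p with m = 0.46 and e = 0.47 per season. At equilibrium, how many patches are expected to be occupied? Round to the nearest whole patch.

132

p* = m/(m+e) = 0.46/0.9300 = 0.4946.
Expected occupied patches = N × p* = 267 × 0.4946 = 132.06 ≈ 132.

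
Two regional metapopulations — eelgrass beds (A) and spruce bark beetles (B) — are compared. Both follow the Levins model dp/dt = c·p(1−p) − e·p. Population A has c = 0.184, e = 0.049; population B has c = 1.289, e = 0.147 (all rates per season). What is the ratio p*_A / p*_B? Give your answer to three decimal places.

0.828

A: p*_A = 1 − 0.049/0.184 = 0.7337.
B: p*_B = 1 − 0.147/1.289 = 0.8860.
p*_A / p*_B = 0.7337/0.8860 = 0.8281.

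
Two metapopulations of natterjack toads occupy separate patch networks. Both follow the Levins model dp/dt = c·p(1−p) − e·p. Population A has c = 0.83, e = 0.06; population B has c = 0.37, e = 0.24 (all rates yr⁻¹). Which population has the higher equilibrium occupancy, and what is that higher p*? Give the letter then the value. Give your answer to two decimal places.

A: p*_A = 1 − 0.06/0.83 = 0.9277.
B: p*_B = 1 − 0.24/0.37 = 0.3514.
A is higher at 0.9277.

A, 0.93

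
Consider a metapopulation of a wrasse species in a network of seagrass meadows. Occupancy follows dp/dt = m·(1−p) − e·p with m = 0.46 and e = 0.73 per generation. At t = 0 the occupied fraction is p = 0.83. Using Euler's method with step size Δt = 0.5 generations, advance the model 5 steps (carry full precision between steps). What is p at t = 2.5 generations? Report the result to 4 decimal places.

0.3914

Update rule: p ← p + [m·(1−p) − e·p]·Δt with Δt = 0.5.
t = 0.5: p = 0.83000 + (-0.26385) = 0.56615
t = 1: p = 0.56615 + (-0.10686) = 0.45929
t = 1.5: p = 0.45929 + (-0.04328) = 0.41601
t = 2: p = 0.41601 + (-0.01753) = 0.39849
t = 2.5: p = 0.39849 + (-0.00710) = 0.39139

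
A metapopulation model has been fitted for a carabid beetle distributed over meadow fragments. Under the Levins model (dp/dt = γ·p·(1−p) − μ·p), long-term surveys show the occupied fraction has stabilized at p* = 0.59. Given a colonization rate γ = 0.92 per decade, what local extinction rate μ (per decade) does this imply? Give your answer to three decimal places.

0.377

At equilibrium γ(1−p*) = μ.
μ = 0.92 × (1 − 0.59) = 0.92 × 0.4100 = 0.3772.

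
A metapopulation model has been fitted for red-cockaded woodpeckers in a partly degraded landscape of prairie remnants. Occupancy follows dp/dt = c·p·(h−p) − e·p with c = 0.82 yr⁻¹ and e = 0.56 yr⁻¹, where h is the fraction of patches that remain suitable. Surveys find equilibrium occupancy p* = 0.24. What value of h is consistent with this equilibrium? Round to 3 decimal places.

0.923

At equilibrium c(h−p*) = e, so h = p* + e/c.
h = 0.24 + 0.56/0.82 = 0.24 + 0.6829 = 0.9229.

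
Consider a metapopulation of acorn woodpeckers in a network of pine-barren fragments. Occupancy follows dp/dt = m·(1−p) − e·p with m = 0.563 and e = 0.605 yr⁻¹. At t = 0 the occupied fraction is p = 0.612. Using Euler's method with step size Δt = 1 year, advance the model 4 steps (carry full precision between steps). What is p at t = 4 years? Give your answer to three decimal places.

Update rule: p ← p + [m·(1−p) − e·p]·Δt with Δt = 1.
t = 1: p = 0.61200 + (-0.15182) = 0.46018
t = 2: p = 0.46018 + (+0.02551) = 0.48569
t = 3: p = 0.48569 + (-0.00428) = 0.48140
t = 4: p = 0.48140 + (+0.00072) = 0.48212

0.482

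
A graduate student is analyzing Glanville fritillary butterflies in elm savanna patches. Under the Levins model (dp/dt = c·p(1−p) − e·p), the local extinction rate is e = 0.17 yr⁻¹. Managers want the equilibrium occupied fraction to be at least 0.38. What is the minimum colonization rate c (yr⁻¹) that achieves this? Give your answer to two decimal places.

p* = 1 − e/c ≥ 0.38 requires e/c ≤ 0.6200, i.e. c ≥ e/0.6200.
c_min = 0.17/0.6200 = 0.2742.

0.27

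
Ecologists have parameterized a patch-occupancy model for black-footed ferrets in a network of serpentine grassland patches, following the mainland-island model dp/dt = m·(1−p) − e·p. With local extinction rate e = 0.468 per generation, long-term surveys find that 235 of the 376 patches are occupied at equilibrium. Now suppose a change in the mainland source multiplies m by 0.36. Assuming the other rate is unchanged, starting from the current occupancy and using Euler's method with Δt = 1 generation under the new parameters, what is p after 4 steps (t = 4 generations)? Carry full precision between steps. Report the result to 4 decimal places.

0.3760

Observed p* = 235/376 = 0.62500.
Balance m(1−p*) = e·p* gives m = e·p*/(1−p*) = 0.468×0.62500/0.37500 = 0.78000.
Starting from p₀ = 0.62500; update p ← p + (dp/dt)·Δt with the new parameters.
p: 0.62500 → 0.43780  (Δp = -0.18720)
p: 0.43780 → 0.39078  (Δp = -0.04702)
p: 0.39078 → 0.37896  (Δp = -0.01181)
p: 0.37896 → 0.37600  (Δp = -0.00297)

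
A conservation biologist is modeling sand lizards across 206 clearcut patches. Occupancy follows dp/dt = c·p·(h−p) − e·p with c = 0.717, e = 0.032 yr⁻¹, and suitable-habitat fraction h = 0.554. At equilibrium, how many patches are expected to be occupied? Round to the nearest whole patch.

105

p* = h − e/c = 0.554 − 0.0446 = 0.5094.
Expected occupied patches = N × p* = 206 × 0.5094 = 104.93 ≈ 105.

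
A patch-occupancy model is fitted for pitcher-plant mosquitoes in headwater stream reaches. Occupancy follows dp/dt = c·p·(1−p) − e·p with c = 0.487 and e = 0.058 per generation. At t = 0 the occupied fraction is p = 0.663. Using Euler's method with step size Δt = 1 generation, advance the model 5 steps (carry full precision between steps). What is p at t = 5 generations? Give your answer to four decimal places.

Update rule: p ← p + [c·p·(1−p) − e·p]·Δt with Δt = 1.
p: 0.66300 → 0.73336  (Δp = +0.07036)
p: 0.73336 → 0.78605  (Δp = +0.05270)
p: 0.78605 → 0.82236  (Δp = +0.03631)
p: 0.82236 → 0.84581  (Δp = +0.02345)
p: 0.84581 → 0.86026  (Δp = +0.01446)

0.8603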